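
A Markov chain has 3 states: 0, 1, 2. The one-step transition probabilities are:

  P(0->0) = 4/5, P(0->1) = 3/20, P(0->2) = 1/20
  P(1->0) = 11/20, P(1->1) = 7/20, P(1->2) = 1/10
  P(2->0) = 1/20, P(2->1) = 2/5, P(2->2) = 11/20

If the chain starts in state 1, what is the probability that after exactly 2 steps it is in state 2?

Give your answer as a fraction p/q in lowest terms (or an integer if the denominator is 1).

Answer: 47/400

Derivation:
Computing P^2 by repeated multiplication:
P^1 =
  0: [4/5, 3/20, 1/20]
  1: [11/20, 7/20, 1/10]
  2: [1/20, 2/5, 11/20]
P^2 =
  0: [29/40, 77/400, 33/400]
  1: [51/80, 49/200, 47/400]
  2: [23/80, 147/400, 69/200]

(P^2)[1 -> 2] = 47/400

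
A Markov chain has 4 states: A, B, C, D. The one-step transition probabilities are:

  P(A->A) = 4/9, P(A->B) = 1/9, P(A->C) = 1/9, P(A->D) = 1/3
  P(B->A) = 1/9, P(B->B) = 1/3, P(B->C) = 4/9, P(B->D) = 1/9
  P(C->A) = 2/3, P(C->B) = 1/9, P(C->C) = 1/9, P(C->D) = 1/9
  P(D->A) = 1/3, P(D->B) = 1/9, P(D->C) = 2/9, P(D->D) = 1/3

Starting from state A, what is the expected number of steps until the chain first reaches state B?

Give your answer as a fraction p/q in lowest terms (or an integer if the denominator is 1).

Answer: 9

Derivation:
Let h_i = expected steps to first reach B from state i.
Boundary: h_B = 0.
First-step equations for the other states:
  h_A = 1 + 4/9*h_A + 1/9*h_B + 1/9*h_C + 1/3*h_D
  h_C = 1 + 2/3*h_A + 1/9*h_B + 1/9*h_C + 1/9*h_D
  h_D = 1 + 1/3*h_A + 1/9*h_B + 2/9*h_C + 1/3*h_D

Substituting h_B = 0 and rearranging gives the linear system (I - Q) h = 1:
  [5/9, -1/9, -1/3] . (h_A, h_C, h_D) = 1
  [-2/3, 8/9, -1/9] . (h_A, h_C, h_D) = 1
  [-1/3, -2/9, 2/3] . (h_A, h_C, h_D) = 1

Solving yields:
  h_A = 9
  h_C = 9
  h_D = 9

Starting state is A, so the expected hitting time is h_A = 9.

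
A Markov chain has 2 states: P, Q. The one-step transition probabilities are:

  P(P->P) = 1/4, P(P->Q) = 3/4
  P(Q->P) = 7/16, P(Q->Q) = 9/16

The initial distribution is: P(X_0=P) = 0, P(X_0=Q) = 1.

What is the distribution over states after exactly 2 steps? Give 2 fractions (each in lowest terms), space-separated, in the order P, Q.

Answer: 91/256 165/256

Derivation:
Propagating the distribution step by step (d_{t+1} = d_t * P):
d_0 = (P=0, Q=1)
  d_1[P] = 0*1/4 + 1*7/16 = 7/16
  d_1[Q] = 0*3/4 + 1*9/16 = 9/16
d_1 = (P=7/16, Q=9/16)
  d_2[P] = 7/16*1/4 + 9/16*7/16 = 91/256
  d_2[Q] = 7/16*3/4 + 9/16*9/16 = 165/256
d_2 = (P=91/256, Q=165/256)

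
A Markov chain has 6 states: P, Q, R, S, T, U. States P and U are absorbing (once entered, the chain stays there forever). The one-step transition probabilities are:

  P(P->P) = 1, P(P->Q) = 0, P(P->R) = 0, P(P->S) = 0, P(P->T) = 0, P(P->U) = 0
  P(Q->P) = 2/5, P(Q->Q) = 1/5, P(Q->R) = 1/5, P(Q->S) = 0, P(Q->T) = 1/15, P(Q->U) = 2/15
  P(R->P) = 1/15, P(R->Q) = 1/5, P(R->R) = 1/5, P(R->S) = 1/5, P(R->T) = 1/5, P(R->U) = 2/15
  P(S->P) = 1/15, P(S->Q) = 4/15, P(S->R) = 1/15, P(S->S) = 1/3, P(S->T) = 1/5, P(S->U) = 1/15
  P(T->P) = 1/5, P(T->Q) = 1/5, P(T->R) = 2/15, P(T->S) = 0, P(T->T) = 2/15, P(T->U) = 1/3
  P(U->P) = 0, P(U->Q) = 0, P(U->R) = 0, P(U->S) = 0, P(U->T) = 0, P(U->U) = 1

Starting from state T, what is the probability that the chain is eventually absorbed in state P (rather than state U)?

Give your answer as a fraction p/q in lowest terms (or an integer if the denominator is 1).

Let a_i = P(absorbed in P | start in state i).
Boundary conditions: a_P = 1, a_U = 0.
For each transient state i, a_i = sum_j P(i->j) * a_j:
  a_Q = 2/5*a_P + 1/5*a_Q + 1/5*a_R + 0*a_S + 1/15*a_T + 2/15*a_U
  a_R = 1/15*a_P + 1/5*a_Q + 1/5*a_R + 1/5*a_S + 1/5*a_T + 2/15*a_U
  a_S = 1/15*a_P + 4/15*a_Q + 1/15*a_R + 1/3*a_S + 1/5*a_T + 1/15*a_U
  a_T = 1/5*a_P + 1/5*a_Q + 2/15*a_R + 0*a_S + 2/15*a_T + 1/3*a_U

Substituting a_P = 1 and a_U = 0, rearrange to (I - Q) a = r where r[i] = P(i -> P):
  [4/5, -1/5, 0, -1/15] . (a_Q, a_R, a_S, a_T) = 2/5
  [-1/5, 4/5, -1/5, -1/5] . (a_Q, a_R, a_S, a_T) = 1/15
  [-4/15, -1/15, 2/3, -1/5] . (a_Q, a_R, a_S, a_T) = 1/15
  [-1/5, -2/15, 0, 13/15] . (a_Q, a_R, a_S, a_T) = 1/5

Solving yields:
  a_Q = 9893/14892
  a_R = 147/292
  a_S = 4129/7446
  a_T = 2291/4964

Starting state is T, so the absorption probability is a_T = 2291/4964.

Answer: 2291/4964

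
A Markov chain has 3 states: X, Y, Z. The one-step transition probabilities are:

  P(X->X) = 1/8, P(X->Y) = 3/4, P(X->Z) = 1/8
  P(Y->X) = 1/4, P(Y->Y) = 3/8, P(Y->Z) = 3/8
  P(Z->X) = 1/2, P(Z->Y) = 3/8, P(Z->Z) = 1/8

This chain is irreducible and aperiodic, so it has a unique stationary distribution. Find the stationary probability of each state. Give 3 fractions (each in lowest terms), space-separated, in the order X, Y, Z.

The stationary distribution satisfies pi = pi * P, i.e.:
  pi_X = 1/8*pi_X + 1/4*pi_Y + 1/2*pi_Z
  pi_Y = 3/4*pi_X + 3/8*pi_Y + 3/8*pi_Z
  pi_Z = 1/8*pi_X + 3/8*pi_Y + 1/8*pi_Z
with normalization: pi_X + pi_Y + pi_Z = 1.

Using the first 2 balance equations plus normalization, the linear system A*pi = b is:
  [-7/8, 1/4, 1/2] . pi = 0
  [3/4, -5/8, 3/8] . pi = 0
  [1, 1, 1] . pi = 1

Solving yields:
  pi_X = 13/47
  pi_Y = 45/94
  pi_Z = 23/94

Verification (pi * P):
  13/47*1/8 + 45/94*1/4 + 23/94*1/2 = 13/47 = pi_X  (ok)
  13/47*3/4 + 45/94*3/8 + 23/94*3/8 = 45/94 = pi_Y  (ok)
  13/47*1/8 + 45/94*3/8 + 23/94*1/8 = 23/94 = pi_Z  (ok)

Answer: 13/47 45/94 23/94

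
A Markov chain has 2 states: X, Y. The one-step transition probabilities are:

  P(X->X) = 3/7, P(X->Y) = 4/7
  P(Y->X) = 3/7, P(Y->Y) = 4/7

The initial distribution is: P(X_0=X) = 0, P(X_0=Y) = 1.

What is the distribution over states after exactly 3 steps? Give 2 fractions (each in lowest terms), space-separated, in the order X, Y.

Propagating the distribution step by step (d_{t+1} = d_t * P):
d_0 = (X=0, Y=1)
  d_1[X] = 0*3/7 + 1*3/7 = 3/7
  d_1[Y] = 0*4/7 + 1*4/7 = 4/7
d_1 = (X=3/7, Y=4/7)
  d_2[X] = 3/7*3/7 + 4/7*3/7 = 3/7
  d_2[Y] = 3/7*4/7 + 4/7*4/7 = 4/7
d_2 = (X=3/7, Y=4/7)
  d_3[X] = 3/7*3/7 + 4/7*3/7 = 3/7
  d_3[Y] = 3/7*4/7 + 4/7*4/7 = 4/7
d_3 = (X=3/7, Y=4/7)

Answer: 3/7 4/7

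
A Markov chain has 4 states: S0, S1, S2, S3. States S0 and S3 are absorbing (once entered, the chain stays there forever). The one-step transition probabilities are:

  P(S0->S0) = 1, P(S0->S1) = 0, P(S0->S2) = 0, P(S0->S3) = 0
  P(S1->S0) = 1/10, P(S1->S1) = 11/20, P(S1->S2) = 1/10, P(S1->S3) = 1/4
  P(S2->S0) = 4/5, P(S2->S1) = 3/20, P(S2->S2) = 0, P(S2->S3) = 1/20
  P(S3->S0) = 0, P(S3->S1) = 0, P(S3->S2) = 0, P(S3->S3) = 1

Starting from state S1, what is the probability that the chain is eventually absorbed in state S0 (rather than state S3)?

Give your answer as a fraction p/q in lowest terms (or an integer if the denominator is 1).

Let a_i = P(absorbed in S0 | start in state i).
Boundary conditions: a_S0 = 1, a_S3 = 0.
For each transient state i, a_i = sum_j P(i->j) * a_j:
  a_S1 = 1/10*a_S0 + 11/20*a_S1 + 1/10*a_S2 + 1/4*a_S3
  a_S2 = 4/5*a_S0 + 3/20*a_S1 + 0*a_S2 + 1/20*a_S3

Substituting a_S0 = 1 and a_S3 = 0, rearrange to (I - Q) a = r where r[i] = P(i -> S0):
  [9/20, -1/10] . (a_S1, a_S2) = 1/10
  [-3/20, 1] . (a_S1, a_S2) = 4/5

Solving yields:
  a_S1 = 12/29
  a_S2 = 25/29

Starting state is S1, so the absorption probability is a_S1 = 12/29.

Answer: 12/29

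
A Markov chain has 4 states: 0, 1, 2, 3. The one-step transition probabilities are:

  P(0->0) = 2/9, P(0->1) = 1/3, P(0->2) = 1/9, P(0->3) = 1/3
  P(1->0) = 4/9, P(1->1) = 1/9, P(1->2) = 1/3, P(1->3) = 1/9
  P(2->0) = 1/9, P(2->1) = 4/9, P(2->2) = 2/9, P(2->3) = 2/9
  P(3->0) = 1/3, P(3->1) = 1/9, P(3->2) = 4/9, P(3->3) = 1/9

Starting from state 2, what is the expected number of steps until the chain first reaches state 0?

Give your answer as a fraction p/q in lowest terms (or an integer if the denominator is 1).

Answer: 1053/259

Derivation:
Let h_i = expected steps to first reach 0 from state i.
Boundary: h_0 = 0.
First-step equations for the other states:
  h_1 = 1 + 4/9*h_0 + 1/9*h_1 + 1/3*h_2 + 1/9*h_3
  h_2 = 1 + 1/9*h_0 + 4/9*h_1 + 2/9*h_2 + 2/9*h_3
  h_3 = 1 + 1/3*h_0 + 1/9*h_1 + 4/9*h_2 + 1/9*h_3

Substituting h_0 = 0 and rearranging gives the linear system (I - Q) h = 1:
  [8/9, -1/3, -1/9] . (h_1, h_2, h_3) = 1
  [-4/9, 7/9, -2/9] . (h_1, h_2, h_3) = 1
  [-1/9, -4/9, 8/9] . (h_1, h_2, h_3) = 1

Solving yields:
  h_1 = 801/259
  h_2 = 1053/259
  h_3 = 918/259

Starting state is 2, so the expected hitting time is h_2 = 1053/259.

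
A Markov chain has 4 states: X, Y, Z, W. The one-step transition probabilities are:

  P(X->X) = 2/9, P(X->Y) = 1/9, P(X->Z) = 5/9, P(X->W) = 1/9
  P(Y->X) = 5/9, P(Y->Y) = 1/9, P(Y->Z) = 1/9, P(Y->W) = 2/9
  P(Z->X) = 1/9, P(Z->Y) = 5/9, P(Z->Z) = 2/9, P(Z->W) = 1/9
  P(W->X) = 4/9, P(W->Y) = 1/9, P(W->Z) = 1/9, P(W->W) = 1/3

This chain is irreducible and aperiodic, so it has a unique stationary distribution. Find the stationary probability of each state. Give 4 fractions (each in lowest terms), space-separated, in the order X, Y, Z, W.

Answer: 21/68 4/17 19/68 3/17

Derivation:
The stationary distribution satisfies pi = pi * P, i.e.:
  pi_X = 2/9*pi_X + 5/9*pi_Y + 1/9*pi_Z + 4/9*pi_W
  pi_Y = 1/9*pi_X + 1/9*pi_Y + 5/9*pi_Z + 1/9*pi_W
  pi_Z = 5/9*pi_X + 1/9*pi_Y + 2/9*pi_Z + 1/9*pi_W
  pi_W = 1/9*pi_X + 2/9*pi_Y + 1/9*pi_Z + 1/3*pi_W
with normalization: pi_X + pi_Y + pi_Z + pi_W = 1.

Using the first 3 balance equations plus normalization, the linear system A*pi = b is:
  [-7/9, 5/9, 1/9, 4/9] . pi = 0
  [1/9, -8/9, 5/9, 1/9] . pi = 0
  [5/9, 1/9, -7/9, 1/9] . pi = 0
  [1, 1, 1, 1] . pi = 1

Solving yields:
  pi_X = 21/68
  pi_Y = 4/17
  pi_Z = 19/68
  pi_W = 3/17

Verification (pi * P):
  21/68*2/9 + 4/17*5/9 + 19/68*1/9 + 3/17*4/9 = 21/68 = pi_X  (ok)
  21/68*1/9 + 4/17*1/9 + 19/68*5/9 + 3/17*1/9 = 4/17 = pi_Y  (ok)
  21/68*5/9 + 4/17*1/9 + 19/68*2/9 + 3/17*1/9 = 19/68 = pi_Z  (ok)
  21/68*1/9 + 4/17*2/9 + 19/68*1/9 + 3/17*1/3 = 3/17 = pi_W  (ok)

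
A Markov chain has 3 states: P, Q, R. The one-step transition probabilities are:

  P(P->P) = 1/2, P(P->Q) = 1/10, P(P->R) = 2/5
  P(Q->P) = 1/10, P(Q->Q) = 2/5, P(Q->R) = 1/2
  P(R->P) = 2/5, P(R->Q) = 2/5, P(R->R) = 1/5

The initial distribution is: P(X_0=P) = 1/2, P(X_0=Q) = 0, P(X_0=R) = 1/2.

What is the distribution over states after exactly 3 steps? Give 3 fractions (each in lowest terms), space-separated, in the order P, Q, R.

Answer: 143/400 289/1000 707/2000

Derivation:
Propagating the distribution step by step (d_{t+1} = d_t * P):
d_0 = (P=1/2, Q=0, R=1/2)
  d_1[P] = 1/2*1/2 + 0*1/10 + 1/2*2/5 = 9/20
  d_1[Q] = 1/2*1/10 + 0*2/5 + 1/2*2/5 = 1/4
  d_1[R] = 1/2*2/5 + 0*1/2 + 1/2*1/5 = 3/10
d_1 = (P=9/20, Q=1/4, R=3/10)
  d_2[P] = 9/20*1/2 + 1/4*1/10 + 3/10*2/5 = 37/100
  d_2[Q] = 9/20*1/10 + 1/4*2/5 + 3/10*2/5 = 53/200
  d_2[R] = 9/20*2/5 + 1/4*1/2 + 3/10*1/5 = 73/200
d_2 = (P=37/100, Q=53/200, R=73/200)
  d_3[P] = 37/100*1/2 + 53/200*1/10 + 73/200*2/5 = 143/400
  d_3[Q] = 37/100*1/10 + 53/200*2/5 + 73/200*2/5 = 289/1000
  d_3[R] = 37/100*2/5 + 53/200*1/2 + 73/200*1/5 = 707/2000
d_3 = (P=143/400, Q=289/1000, R=707/2000)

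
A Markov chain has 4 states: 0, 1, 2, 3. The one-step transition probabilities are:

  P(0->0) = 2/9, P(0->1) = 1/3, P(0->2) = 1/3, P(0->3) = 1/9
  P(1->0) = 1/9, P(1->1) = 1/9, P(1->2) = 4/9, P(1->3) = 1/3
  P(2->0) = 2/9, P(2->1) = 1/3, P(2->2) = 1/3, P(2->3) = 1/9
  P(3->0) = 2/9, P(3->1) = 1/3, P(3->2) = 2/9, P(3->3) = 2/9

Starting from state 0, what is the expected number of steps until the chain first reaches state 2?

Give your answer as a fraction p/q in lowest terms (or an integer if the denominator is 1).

Answer: 792/271

Derivation:
Let h_i = expected steps to first reach 2 from state i.
Boundary: h_2 = 0.
First-step equations for the other states:
  h_0 = 1 + 2/9*h_0 + 1/3*h_1 + 1/3*h_2 + 1/9*h_3
  h_1 = 1 + 1/9*h_0 + 1/9*h_1 + 4/9*h_2 + 1/3*h_3
  h_3 = 1 + 2/9*h_0 + 1/3*h_1 + 2/9*h_2 + 2/9*h_3

Substituting h_2 = 0 and rearranging gives the linear system (I - Q) h = 1:
  [7/9, -1/3, -1/9] . (h_0, h_1, h_3) = 1
  [-1/9, 8/9, -1/3] . (h_0, h_1, h_3) = 1
  [-2/9, -1/3, 7/9] . (h_0, h_1, h_3) = 1

Solving yields:
  h_0 = 792/271
  h_1 = 738/271
  h_3 = 891/271

Starting state is 0, so the expected hitting time is h_0 = 792/271.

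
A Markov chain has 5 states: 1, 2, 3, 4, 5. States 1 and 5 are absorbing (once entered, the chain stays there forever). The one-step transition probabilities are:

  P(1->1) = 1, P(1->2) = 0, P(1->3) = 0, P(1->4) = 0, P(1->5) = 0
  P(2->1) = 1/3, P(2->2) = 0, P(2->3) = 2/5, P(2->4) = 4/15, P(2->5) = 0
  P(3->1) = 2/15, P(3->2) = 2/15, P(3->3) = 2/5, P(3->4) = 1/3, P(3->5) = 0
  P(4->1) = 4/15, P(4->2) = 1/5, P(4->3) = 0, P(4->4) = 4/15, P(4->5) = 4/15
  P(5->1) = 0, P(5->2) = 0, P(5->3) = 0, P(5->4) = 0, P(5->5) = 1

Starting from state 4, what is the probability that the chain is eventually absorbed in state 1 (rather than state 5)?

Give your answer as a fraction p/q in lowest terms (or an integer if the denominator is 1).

Let a_i = P(absorbed in 1 | start in state i).
Boundary conditions: a_1 = 1, a_5 = 0.
For each transient state i, a_i = sum_j P(i->j) * a_j:
  a_2 = 1/3*a_1 + 0*a_2 + 2/5*a_3 + 4/15*a_4 + 0*a_5
  a_3 = 2/15*a_1 + 2/15*a_2 + 2/5*a_3 + 1/3*a_4 + 0*a_5
  a_4 = 4/15*a_1 + 1/5*a_2 + 0*a_3 + 4/15*a_4 + 4/15*a_5

Substituting a_1 = 1 and a_5 = 0, rearrange to (I - Q) a = r where r[i] = P(i -> 1):
  [1, -2/5, -4/15] . (a_2, a_3, a_4) = 1/3
  [-2/15, 3/5, -1/3] . (a_2, a_3, a_4) = 2/15
  [-1/5, 0, 11/15] . (a_2, a_3, a_4) = 4/15

Solving yields:
  a_2 = 27/35
  a_3 = 823/1155
  a_4 = 221/385

Starting state is 4, so the absorption probability is a_4 = 221/385.

Answer: 221/385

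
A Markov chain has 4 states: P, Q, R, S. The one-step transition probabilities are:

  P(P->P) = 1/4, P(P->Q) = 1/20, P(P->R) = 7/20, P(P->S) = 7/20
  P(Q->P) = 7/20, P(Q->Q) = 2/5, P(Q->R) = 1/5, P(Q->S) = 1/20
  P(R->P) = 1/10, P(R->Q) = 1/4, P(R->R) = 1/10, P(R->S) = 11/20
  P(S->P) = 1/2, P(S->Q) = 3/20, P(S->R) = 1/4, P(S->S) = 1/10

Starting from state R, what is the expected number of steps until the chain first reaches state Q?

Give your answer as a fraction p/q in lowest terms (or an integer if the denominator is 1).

Answer: 3500/561

Derivation:
Let h_i = expected steps to first reach Q from state i.
Boundary: h_Q = 0.
First-step equations for the other states:
  h_P = 1 + 1/4*h_P + 1/20*h_Q + 7/20*h_R + 7/20*h_S
  h_R = 1 + 1/10*h_P + 1/4*h_Q + 1/10*h_R + 11/20*h_S
  h_S = 1 + 1/2*h_P + 3/20*h_Q + 1/4*h_R + 1/10*h_S

Substituting h_Q = 0 and rearranging gives the linear system (I - Q) h = 1:
  [3/4, -7/20, -7/20] . (h_P, h_R, h_S) = 1
  [-1/10, 9/10, -11/20] . (h_P, h_R, h_S) = 1
  [-1/2, -1/4, 9/10] . (h_P, h_R, h_S) = 1

Solving yields:
  h_P = 4220/561
  h_R = 3500/561
  h_S = 3940/561

Starting state is R, so the expected hitting time is h_R = 3500/561.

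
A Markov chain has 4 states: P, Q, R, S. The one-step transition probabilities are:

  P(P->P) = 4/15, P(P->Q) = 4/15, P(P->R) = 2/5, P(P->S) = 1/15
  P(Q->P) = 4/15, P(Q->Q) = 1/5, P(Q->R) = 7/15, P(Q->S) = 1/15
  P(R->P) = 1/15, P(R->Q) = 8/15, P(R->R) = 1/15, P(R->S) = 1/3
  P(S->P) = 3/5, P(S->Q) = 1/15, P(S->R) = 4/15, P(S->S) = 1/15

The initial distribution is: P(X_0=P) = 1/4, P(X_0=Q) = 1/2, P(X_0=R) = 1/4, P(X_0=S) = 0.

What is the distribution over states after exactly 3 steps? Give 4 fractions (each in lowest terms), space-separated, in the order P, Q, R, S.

Propagating the distribution step by step (d_{t+1} = d_t * P):
d_0 = (P=1/4, Q=1/2, R=1/4, S=0)
  d_1[P] = 1/4*4/15 + 1/2*4/15 + 1/4*1/15 + 0*3/5 = 13/60
  d_1[Q] = 1/4*4/15 + 1/2*1/5 + 1/4*8/15 + 0*1/15 = 3/10
  d_1[R] = 1/4*2/5 + 1/2*7/15 + 1/4*1/15 + 0*4/15 = 7/20
  d_1[S] = 1/4*1/15 + 1/2*1/15 + 1/4*1/3 + 0*1/15 = 2/15
d_1 = (P=13/60, Q=3/10, R=7/20, S=2/15)
  d_2[P] = 13/60*4/15 + 3/10*4/15 + 7/20*1/15 + 2/15*3/5 = 217/900
  d_2[Q] = 13/60*4/15 + 3/10*1/5 + 7/20*8/15 + 2/15*1/15 = 47/150
  d_2[R] = 13/60*2/5 + 3/10*7/15 + 7/20*1/15 + 2/15*4/15 = 257/900
  d_2[S] = 13/60*1/15 + 3/10*1/15 + 7/20*1/3 + 2/15*1/15 = 4/25
d_2 = (P=217/900, Q=47/150, R=257/900, S=4/25)
  d_3[P] = 217/900*4/15 + 47/150*4/15 + 257/900*1/15 + 4/25*3/5 = 1183/4500
  d_3[Q] = 217/900*4/15 + 47/150*1/5 + 257/900*8/15 + 4/25*1/15 = 1957/6750
  d_3[R] = 217/900*2/5 + 47/150*7/15 + 257/900*1/15 + 4/25*4/15 = 4109/13500
  d_3[S] = 217/900*1/15 + 47/150*1/15 + 257/900*1/3 + 4/25*1/15 = 482/3375
d_3 = (P=1183/4500, Q=1957/6750, R=4109/13500, S=482/3375)

Answer: 1183/4500 1957/6750 4109/13500 482/3375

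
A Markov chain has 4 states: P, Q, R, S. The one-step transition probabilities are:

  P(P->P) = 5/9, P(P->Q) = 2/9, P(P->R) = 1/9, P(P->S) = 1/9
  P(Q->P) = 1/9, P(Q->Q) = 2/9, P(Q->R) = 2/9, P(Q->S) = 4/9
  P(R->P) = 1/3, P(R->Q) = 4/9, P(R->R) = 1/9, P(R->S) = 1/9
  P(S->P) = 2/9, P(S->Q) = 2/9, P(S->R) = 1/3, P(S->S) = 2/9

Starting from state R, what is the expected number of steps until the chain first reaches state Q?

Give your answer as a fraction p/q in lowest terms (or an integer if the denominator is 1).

Answer: 126/41

Derivation:
Let h_i = expected steps to first reach Q from state i.
Boundary: h_Q = 0.
First-step equations for the other states:
  h_P = 1 + 5/9*h_P + 2/9*h_Q + 1/9*h_R + 1/9*h_S
  h_R = 1 + 1/3*h_P + 4/9*h_Q + 1/9*h_R + 1/9*h_S
  h_S = 1 + 2/9*h_P + 2/9*h_Q + 1/3*h_R + 2/9*h_S

Substituting h_Q = 0 and rearranging gives the linear system (I - Q) h = 1:
  [4/9, -1/9, -1/9] . (h_P, h_R, h_S) = 1
  [-1/3, 8/9, -1/9] . (h_P, h_R, h_S) = 1
  [-2/9, -1/3, 7/9] . (h_P, h_R, h_S) = 1

Solving yields:
  h_P = 162/41
  h_R = 126/41
  h_S = 153/41

Starting state is R, so the expected hitting time is h_R = 126/41.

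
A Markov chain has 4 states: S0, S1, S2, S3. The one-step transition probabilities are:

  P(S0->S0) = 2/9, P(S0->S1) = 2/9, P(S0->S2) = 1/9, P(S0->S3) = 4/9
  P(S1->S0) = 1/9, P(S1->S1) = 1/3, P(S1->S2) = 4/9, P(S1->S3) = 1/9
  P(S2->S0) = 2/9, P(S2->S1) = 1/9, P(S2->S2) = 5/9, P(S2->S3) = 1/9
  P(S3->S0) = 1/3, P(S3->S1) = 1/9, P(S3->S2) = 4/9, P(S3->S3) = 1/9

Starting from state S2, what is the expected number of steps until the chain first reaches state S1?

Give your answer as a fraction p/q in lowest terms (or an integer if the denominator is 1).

Answer: 702/97

Derivation:
Let h_i = expected steps to first reach S1 from state i.
Boundary: h_S1 = 0.
First-step equations for the other states:
  h_S0 = 1 + 2/9*h_S0 + 2/9*h_S1 + 1/9*h_S2 + 4/9*h_S3
  h_S2 = 1 + 2/9*h_S0 + 1/9*h_S1 + 5/9*h_S2 + 1/9*h_S3
  h_S3 = 1 + 1/3*h_S0 + 1/9*h_S1 + 4/9*h_S2 + 1/9*h_S3

Substituting h_S1 = 0 and rearranging gives the linear system (I - Q) h = 1:
  [7/9, -1/9, -4/9] . (h_S0, h_S2, h_S3) = 1
  [-2/9, 4/9, -1/9] . (h_S0, h_S2, h_S3) = 1
  [-1/3, -4/9, 8/9] . (h_S0, h_S2, h_S3) = 1

Solving yields:
  h_S0 = 621/97
  h_S2 = 702/97
  h_S3 = 693/97

Starting state is S2, so the expected hitting time is h_S2 = 702/97.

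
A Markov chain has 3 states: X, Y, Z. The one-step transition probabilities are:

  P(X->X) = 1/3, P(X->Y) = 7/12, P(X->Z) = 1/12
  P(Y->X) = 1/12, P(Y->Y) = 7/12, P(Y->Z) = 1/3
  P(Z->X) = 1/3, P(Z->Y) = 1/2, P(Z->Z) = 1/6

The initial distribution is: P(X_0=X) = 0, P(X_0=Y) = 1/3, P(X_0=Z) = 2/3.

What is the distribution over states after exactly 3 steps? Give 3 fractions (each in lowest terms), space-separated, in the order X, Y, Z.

Propagating the distribution step by step (d_{t+1} = d_t * P):
d_0 = (X=0, Y=1/3, Z=2/3)
  d_1[X] = 0*1/3 + 1/3*1/12 + 2/3*1/3 = 1/4
  d_1[Y] = 0*7/12 + 1/3*7/12 + 2/3*1/2 = 19/36
  d_1[Z] = 0*1/12 + 1/3*1/3 + 2/3*1/6 = 2/9
d_1 = (X=1/4, Y=19/36, Z=2/9)
  d_2[X] = 1/4*1/3 + 19/36*1/12 + 2/9*1/3 = 29/144
  d_2[Y] = 1/4*7/12 + 19/36*7/12 + 2/9*1/2 = 61/108
  d_2[Z] = 1/4*1/12 + 19/36*1/3 + 2/9*1/6 = 101/432
d_2 = (X=29/144, Y=61/108, Z=101/432)
  d_3[X] = 29/144*1/3 + 61/108*1/12 + 101/432*1/3 = 83/432
  d_3[Y] = 29/144*7/12 + 61/108*7/12 + 101/432*1/2 = 2923/5184
  d_3[Z] = 29/144*1/12 + 61/108*1/3 + 101/432*1/6 = 1265/5184
d_3 = (X=83/432, Y=2923/5184, Z=1265/5184)

Answer: 83/432 2923/5184 1265/5184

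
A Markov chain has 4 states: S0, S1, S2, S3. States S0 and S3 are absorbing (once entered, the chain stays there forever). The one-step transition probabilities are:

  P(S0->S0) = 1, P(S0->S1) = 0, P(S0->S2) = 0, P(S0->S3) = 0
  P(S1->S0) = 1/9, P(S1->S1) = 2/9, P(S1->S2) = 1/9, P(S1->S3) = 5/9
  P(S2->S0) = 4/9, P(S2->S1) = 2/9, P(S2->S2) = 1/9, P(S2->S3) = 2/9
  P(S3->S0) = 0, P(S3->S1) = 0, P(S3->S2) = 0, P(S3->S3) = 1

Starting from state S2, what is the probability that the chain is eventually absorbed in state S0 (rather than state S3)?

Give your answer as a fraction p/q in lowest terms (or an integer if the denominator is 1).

Answer: 5/9

Derivation:
Let a_i = P(absorbed in S0 | start in state i).
Boundary conditions: a_S0 = 1, a_S3 = 0.
For each transient state i, a_i = sum_j P(i->j) * a_j:
  a_S1 = 1/9*a_S0 + 2/9*a_S1 + 1/9*a_S2 + 5/9*a_S3
  a_S2 = 4/9*a_S0 + 2/9*a_S1 + 1/9*a_S2 + 2/9*a_S3

Substituting a_S0 = 1 and a_S3 = 0, rearrange to (I - Q) a = r where r[i] = P(i -> S0):
  [7/9, -1/9] . (a_S1, a_S2) = 1/9
  [-2/9, 8/9] . (a_S1, a_S2) = 4/9

Solving yields:
  a_S1 = 2/9
  a_S2 = 5/9

Starting state is S2, so the absorption probability is a_S2 = 5/9.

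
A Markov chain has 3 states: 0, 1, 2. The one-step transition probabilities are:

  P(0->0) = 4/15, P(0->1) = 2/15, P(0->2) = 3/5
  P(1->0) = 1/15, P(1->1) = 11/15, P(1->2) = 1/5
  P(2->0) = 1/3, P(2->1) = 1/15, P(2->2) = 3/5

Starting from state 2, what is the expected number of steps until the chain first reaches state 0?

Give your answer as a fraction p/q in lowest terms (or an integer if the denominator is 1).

Answer: 25/7

Derivation:
Let h_i = expected steps to first reach 0 from state i.
Boundary: h_0 = 0.
First-step equations for the other states:
  h_1 = 1 + 1/15*h_0 + 11/15*h_1 + 1/5*h_2
  h_2 = 1 + 1/3*h_0 + 1/15*h_1 + 3/5*h_2

Substituting h_0 = 0 and rearranging gives the linear system (I - Q) h = 1:
  [4/15, -1/5] . (h_1, h_2) = 1
  [-1/15, 2/5] . (h_1, h_2) = 1

Solving yields:
  h_1 = 45/7
  h_2 = 25/7

Starting state is 2, so the expected hitting time is h_2 = 25/7.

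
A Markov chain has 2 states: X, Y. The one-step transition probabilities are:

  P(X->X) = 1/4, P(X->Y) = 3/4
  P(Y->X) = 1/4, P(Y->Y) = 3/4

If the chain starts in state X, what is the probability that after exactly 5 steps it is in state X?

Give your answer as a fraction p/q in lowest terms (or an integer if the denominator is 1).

Computing P^5 by repeated multiplication:
P^1 =
  X: [1/4, 3/4]
  Y: [1/4, 3/4]
P^2 =
  X: [1/4, 3/4]
  Y: [1/4, 3/4]
P^3 =
  X: [1/4, 3/4]
  Y: [1/4, 3/4]
P^4 =
  X: [1/4, 3/4]
  Y: [1/4, 3/4]
P^5 =
  X: [1/4, 3/4]
  Y: [1/4, 3/4]

(P^5)[X -> X] = 1/4

Answer: 1/4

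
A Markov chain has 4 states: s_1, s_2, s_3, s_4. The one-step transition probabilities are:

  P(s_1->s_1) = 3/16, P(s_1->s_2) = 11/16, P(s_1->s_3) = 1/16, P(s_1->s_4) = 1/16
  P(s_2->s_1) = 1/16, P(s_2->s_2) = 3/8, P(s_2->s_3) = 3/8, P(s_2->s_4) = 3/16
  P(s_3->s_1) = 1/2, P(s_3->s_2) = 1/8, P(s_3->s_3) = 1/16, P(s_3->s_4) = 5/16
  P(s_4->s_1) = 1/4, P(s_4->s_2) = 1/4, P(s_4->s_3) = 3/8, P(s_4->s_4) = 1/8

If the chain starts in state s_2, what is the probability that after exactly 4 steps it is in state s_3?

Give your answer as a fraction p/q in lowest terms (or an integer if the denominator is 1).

Computing P^4 by repeated multiplication:
P^1 =
  s_1: [3/16, 11/16, 1/16, 1/16]
  s_2: [1/16, 3/8, 3/8, 3/16]
  s_3: [1/2, 1/8, 1/16, 5/16]
  s_4: [1/4, 1/4, 3/8, 1/8]
P^2 =
  s_1: [1/8, 105/256, 19/64, 43/256]
  s_2: [69/256, 71/256, 61/256, 55/256]
  s_3: [27/128, 61/128, 51/256, 29/256]
  s_4: [9/32, 11/32, 23/128, 25/128]
P^3 =
  s_1: [981/4096, 653/2048, 249/1024, 813/4096]
  s_2: [493/2048, 1527/4096, 443/2048, 697/4096]
  s_3: [101/512, 193/512, 1011/4096, 733/4096]
  s_4: [109/512, 403/1024, 473/2048, 333/2048]
P^4 =
  s_1: [15469/65536, 23871/65536, 14691/65536, 11505/65536]
  s_2: [14361/65536, 3071/8192, 951/4096, 11391/65536]
  s_3: [3747/16384, 11553/32768, 15481/65536, 11961/65536]
  s_4: [3615/16384, 5955/16384, 7743/32768, 5885/32768]

(P^4)[s_2 -> s_3] = 951/4096

Answer: 951/4096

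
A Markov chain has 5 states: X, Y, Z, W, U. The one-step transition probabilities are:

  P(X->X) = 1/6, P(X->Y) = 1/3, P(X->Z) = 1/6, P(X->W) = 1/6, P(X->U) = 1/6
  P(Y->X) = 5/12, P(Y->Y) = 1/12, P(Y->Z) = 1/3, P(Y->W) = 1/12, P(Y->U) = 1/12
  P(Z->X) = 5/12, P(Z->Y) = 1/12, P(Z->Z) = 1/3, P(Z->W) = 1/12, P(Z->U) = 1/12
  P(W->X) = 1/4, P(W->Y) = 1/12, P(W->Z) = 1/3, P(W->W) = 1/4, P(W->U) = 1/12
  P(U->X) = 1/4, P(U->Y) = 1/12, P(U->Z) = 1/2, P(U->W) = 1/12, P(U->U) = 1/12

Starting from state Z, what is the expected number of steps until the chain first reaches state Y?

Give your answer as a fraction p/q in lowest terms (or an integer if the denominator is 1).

Answer: 2766/439

Derivation:
Let h_i = expected steps to first reach Y from state i.
Boundary: h_Y = 0.
First-step equations for the other states:
  h_X = 1 + 1/6*h_X + 1/3*h_Y + 1/6*h_Z + 1/6*h_W + 1/6*h_U
  h_Z = 1 + 5/12*h_X + 1/12*h_Y + 1/3*h_Z + 1/12*h_W + 1/12*h_U
  h_W = 1 + 1/4*h_X + 1/12*h_Y + 1/3*h_Z + 1/4*h_W + 1/12*h_U
  h_U = 1 + 1/4*h_X + 1/12*h_Y + 1/2*h_Z + 1/12*h_W + 1/12*h_U

Substituting h_Y = 0 and rearranging gives the linear system (I - Q) h = 1:
  [5/6, -1/6, -1/6, -1/6] . (h_X, h_Z, h_W, h_U) = 1
  [-5/12, 2/3, -1/12, -1/12] . (h_X, h_Z, h_W, h_U) = 1
  [-1/4, -1/3, 3/4, -1/12] . (h_X, h_Z, h_W, h_U) = 1
  [-1/4, -1/2, -1/12, 11/12] . (h_X, h_Z, h_W, h_U) = 1

Solving yields:
  h_X = 2226/439
  h_Z = 2766/439
  h_W = 2874/439
  h_U = 2856/439

Starting state is Z, so the expected hitting time is h_Z = 2766/439.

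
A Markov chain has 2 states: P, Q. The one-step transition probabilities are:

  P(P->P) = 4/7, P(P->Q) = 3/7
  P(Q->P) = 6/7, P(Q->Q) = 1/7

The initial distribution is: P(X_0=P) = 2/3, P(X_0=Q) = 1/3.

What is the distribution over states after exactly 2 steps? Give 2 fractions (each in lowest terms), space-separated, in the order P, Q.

Answer: 2/3 1/3

Derivation:
Propagating the distribution step by step (d_{t+1} = d_t * P):
d_0 = (P=2/3, Q=1/3)
  d_1[P] = 2/3*4/7 + 1/3*6/7 = 2/3
  d_1[Q] = 2/3*3/7 + 1/3*1/7 = 1/3
d_1 = (P=2/3, Q=1/3)
  d_2[P] = 2/3*4/7 + 1/3*6/7 = 2/3
  d_2[Q] = 2/3*3/7 + 1/3*1/7 = 1/3
d_2 = (P=2/3, Q=1/3)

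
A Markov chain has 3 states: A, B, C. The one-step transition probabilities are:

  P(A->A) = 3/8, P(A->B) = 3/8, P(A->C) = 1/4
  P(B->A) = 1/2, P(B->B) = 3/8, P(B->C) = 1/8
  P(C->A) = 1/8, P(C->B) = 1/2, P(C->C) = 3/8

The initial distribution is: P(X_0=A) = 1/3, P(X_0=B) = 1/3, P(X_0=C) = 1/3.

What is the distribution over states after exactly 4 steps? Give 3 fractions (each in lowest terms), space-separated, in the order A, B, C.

Answer: 283/768 2479/6144 467/2048

Derivation:
Propagating the distribution step by step (d_{t+1} = d_t * P):
d_0 = (A=1/3, B=1/3, C=1/3)
  d_1[A] = 1/3*3/8 + 1/3*1/2 + 1/3*1/8 = 1/3
  d_1[B] = 1/3*3/8 + 1/3*3/8 + 1/3*1/2 = 5/12
  d_1[C] = 1/3*1/4 + 1/3*1/8 + 1/3*3/8 = 1/4
d_1 = (A=1/3, B=5/12, C=1/4)
  d_2[A] = 1/3*3/8 + 5/12*1/2 + 1/4*1/8 = 35/96
  d_2[B] = 1/3*3/8 + 5/12*3/8 + 1/4*1/2 = 13/32
  d_2[C] = 1/3*1/4 + 5/12*1/8 + 1/4*3/8 = 11/48
d_2 = (A=35/96, B=13/32, C=11/48)
  d_3[A] = 35/96*3/8 + 13/32*1/2 + 11/48*1/8 = 283/768
  d_3[B] = 35/96*3/8 + 13/32*3/8 + 11/48*1/2 = 155/384
  d_3[C] = 35/96*1/4 + 13/32*1/8 + 11/48*3/8 = 175/768
d_3 = (A=283/768, B=155/384, C=175/768)
  d_4[A] = 283/768*3/8 + 155/384*1/2 + 175/768*1/8 = 283/768
  d_4[B] = 283/768*3/8 + 155/384*3/8 + 175/768*1/2 = 2479/6144
  d_4[C] = 283/768*1/4 + 155/384*1/8 + 175/768*3/8 = 467/2048
d_4 = (A=283/768, B=2479/6144, C=467/2048)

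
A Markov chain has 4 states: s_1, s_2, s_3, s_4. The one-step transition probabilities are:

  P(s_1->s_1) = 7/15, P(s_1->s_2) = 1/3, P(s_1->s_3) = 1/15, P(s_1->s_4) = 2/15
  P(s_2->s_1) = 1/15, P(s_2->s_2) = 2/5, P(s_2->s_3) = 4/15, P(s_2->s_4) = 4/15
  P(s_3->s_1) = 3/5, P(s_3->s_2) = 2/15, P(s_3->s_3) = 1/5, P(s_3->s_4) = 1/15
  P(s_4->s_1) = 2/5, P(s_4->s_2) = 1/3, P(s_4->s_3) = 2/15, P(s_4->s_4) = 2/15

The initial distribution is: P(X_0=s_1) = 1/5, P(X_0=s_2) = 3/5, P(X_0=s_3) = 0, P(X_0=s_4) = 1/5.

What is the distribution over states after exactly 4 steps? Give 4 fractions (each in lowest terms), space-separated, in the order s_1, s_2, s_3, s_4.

Answer: 88756/253125 81343/253125 2756/16875 41686/253125

Derivation:
Propagating the distribution step by step (d_{t+1} = d_t * P):
d_0 = (s_1=1/5, s_2=3/5, s_3=0, s_4=1/5)
  d_1[s_1] = 1/5*7/15 + 3/5*1/15 + 0*3/5 + 1/5*2/5 = 16/75
  d_1[s_2] = 1/5*1/3 + 3/5*2/5 + 0*2/15 + 1/5*1/3 = 28/75
  d_1[s_3] = 1/5*1/15 + 3/5*4/15 + 0*1/5 + 1/5*2/15 = 1/5
  d_1[s_4] = 1/5*2/15 + 3/5*4/15 + 0*1/15 + 1/5*2/15 = 16/75
d_1 = (s_1=16/75, s_2=28/75, s_3=1/5, s_4=16/75)
  d_2[s_1] = 16/75*7/15 + 28/75*1/15 + 1/5*3/5 + 16/75*2/5 = 371/1125
  d_2[s_2] = 16/75*1/3 + 28/75*2/5 + 1/5*2/15 + 16/75*1/3 = 358/1125
  d_2[s_3] = 16/75*1/15 + 28/75*4/15 + 1/5*1/5 + 16/75*2/15 = 41/225
  d_2[s_4] = 16/75*2/15 + 28/75*4/15 + 1/5*1/15 + 16/75*2/15 = 191/1125
d_2 = (s_1=371/1125, s_2=358/1125, s_3=41/225, s_4=191/1125)
  d_3[s_1] = 371/1125*7/15 + 358/1125*1/15 + 41/225*3/5 + 191/1125*2/5 = 1982/5625
  d_3[s_2] = 371/1125*1/3 + 358/1125*2/5 + 41/225*2/15 + 191/1125*1/3 = 5368/16875
  d_3[s_3] = 371/1125*1/15 + 358/1125*4/15 + 41/225*1/5 + 191/1125*2/15 = 112/675
  d_3[s_4] = 371/1125*2/15 + 358/1125*4/15 + 41/225*1/15 + 191/1125*2/15 = 2761/16875
d_3 = (s_1=1982/5625, s_2=5368/16875, s_3=112/675, s_4=2761/16875)
  d_4[s_1] = 1982/5625*7/15 + 5368/16875*1/15 + 112/675*3/5 + 2761/16875*2/5 = 88756/253125
  d_4[s_2] = 1982/5625*1/3 + 5368/16875*2/5 + 112/675*2/15 + 2761/16875*1/3 = 81343/253125
  d_4[s_3] = 1982/5625*1/15 + 5368/16875*4/15 + 112/675*1/5 + 2761/16875*2/15 = 2756/16875
  d_4[s_4] = 1982/5625*2/15 + 5368/16875*4/15 + 112/675*1/15 + 2761/16875*2/15 = 41686/253125
d_4 = (s_1=88756/253125, s_2=81343/253125, s_3=2756/16875, s_4=41686/253125)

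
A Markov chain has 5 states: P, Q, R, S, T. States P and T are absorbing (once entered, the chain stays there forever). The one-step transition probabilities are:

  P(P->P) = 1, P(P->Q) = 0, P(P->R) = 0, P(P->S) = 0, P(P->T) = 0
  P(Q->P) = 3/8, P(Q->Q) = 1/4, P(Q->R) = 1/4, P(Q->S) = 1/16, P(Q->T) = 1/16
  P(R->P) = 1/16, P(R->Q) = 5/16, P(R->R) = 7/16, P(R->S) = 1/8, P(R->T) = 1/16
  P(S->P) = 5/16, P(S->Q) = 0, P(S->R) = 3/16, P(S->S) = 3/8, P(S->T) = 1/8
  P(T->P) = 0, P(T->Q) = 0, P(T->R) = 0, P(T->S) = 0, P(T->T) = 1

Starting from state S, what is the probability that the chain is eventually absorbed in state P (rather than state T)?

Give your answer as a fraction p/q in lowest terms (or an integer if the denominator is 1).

Answer: 566/793

Derivation:
Let a_i = P(absorbed in P | start in state i).
Boundary conditions: a_P = 1, a_T = 0.
For each transient state i, a_i = sum_j P(i->j) * a_j:
  a_Q = 3/8*a_P + 1/4*a_Q + 1/4*a_R + 1/16*a_S + 1/16*a_T
  a_R = 1/16*a_P + 5/16*a_Q + 7/16*a_R + 1/8*a_S + 1/16*a_T
  a_S = 5/16*a_P + 0*a_Q + 3/16*a_R + 3/8*a_S + 1/8*a_T

Substituting a_P = 1 and a_T = 0, rearrange to (I - Q) a = r where r[i] = P(i -> P):
  [3/4, -1/4, -1/16] . (a_Q, a_R, a_S) = 3/8
  [-5/16, 9/16, -1/8] . (a_Q, a_R, a_S) = 1/16
  [0, -3/16, 5/8] . (a_Q, a_R, a_S) = 5/16

Solving yields:
  a_Q = 632/793
  a_R = 565/793
  a_S = 566/793

Starting state is S, so the absorption probability is a_S = 566/793.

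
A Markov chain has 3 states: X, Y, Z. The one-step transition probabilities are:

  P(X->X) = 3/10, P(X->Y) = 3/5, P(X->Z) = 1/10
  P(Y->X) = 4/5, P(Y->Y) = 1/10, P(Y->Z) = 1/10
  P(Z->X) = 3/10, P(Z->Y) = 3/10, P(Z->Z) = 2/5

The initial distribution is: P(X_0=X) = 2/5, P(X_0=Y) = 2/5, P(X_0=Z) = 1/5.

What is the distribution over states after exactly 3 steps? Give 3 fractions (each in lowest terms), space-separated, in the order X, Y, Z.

Answer: 491/1000 1823/5000 361/2500

Derivation:
Propagating the distribution step by step (d_{t+1} = d_t * P):
d_0 = (X=2/5, Y=2/5, Z=1/5)
  d_1[X] = 2/5*3/10 + 2/5*4/5 + 1/5*3/10 = 1/2
  d_1[Y] = 2/5*3/5 + 2/5*1/10 + 1/5*3/10 = 17/50
  d_1[Z] = 2/5*1/10 + 2/5*1/10 + 1/5*2/5 = 4/25
d_1 = (X=1/2, Y=17/50, Z=4/25)
  d_2[X] = 1/2*3/10 + 17/50*4/5 + 4/25*3/10 = 47/100
  d_2[Y] = 1/2*3/5 + 17/50*1/10 + 4/25*3/10 = 191/500
  d_2[Z] = 1/2*1/10 + 17/50*1/10 + 4/25*2/5 = 37/250
d_2 = (X=47/100, Y=191/500, Z=37/250)
  d_3[X] = 47/100*3/10 + 191/500*4/5 + 37/250*3/10 = 491/1000
  d_3[Y] = 47/100*3/5 + 191/500*1/10 + 37/250*3/10 = 1823/5000
  d_3[Z] = 47/100*1/10 + 191/500*1/10 + 37/250*2/5 = 361/2500
d_3 = (X=491/1000, Y=1823/5000, Z=361/2500)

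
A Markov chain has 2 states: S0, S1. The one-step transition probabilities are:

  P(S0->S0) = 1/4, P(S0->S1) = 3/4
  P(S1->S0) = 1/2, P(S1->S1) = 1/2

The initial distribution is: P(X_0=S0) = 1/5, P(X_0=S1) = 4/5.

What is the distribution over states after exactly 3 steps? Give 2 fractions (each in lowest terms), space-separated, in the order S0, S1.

Propagating the distribution step by step (d_{t+1} = d_t * P):
d_0 = (S0=1/5, S1=4/5)
  d_1[S0] = 1/5*1/4 + 4/5*1/2 = 9/20
  d_1[S1] = 1/5*3/4 + 4/5*1/2 = 11/20
d_1 = (S0=9/20, S1=11/20)
  d_2[S0] = 9/20*1/4 + 11/20*1/2 = 31/80
  d_2[S1] = 9/20*3/4 + 11/20*1/2 = 49/80
d_2 = (S0=31/80, S1=49/80)
  d_3[S0] = 31/80*1/4 + 49/80*1/2 = 129/320
  d_3[S1] = 31/80*3/4 + 49/80*1/2 = 191/320
d_3 = (S0=129/320, S1=191/320)

Answer: 129/320 191/320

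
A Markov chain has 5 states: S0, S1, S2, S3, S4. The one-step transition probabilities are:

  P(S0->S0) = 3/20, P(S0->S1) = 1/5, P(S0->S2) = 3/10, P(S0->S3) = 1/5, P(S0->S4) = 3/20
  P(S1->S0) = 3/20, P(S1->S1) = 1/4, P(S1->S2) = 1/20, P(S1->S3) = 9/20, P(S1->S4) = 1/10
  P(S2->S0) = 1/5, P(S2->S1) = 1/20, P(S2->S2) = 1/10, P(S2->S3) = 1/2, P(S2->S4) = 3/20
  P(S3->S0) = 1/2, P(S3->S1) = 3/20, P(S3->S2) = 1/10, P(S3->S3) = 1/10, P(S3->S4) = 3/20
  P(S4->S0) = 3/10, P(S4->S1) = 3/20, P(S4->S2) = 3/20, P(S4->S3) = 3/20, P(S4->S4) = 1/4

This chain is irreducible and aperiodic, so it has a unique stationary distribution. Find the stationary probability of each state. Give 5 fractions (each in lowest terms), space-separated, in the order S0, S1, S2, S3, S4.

The stationary distribution satisfies pi = pi * P, i.e.:
  pi_S0 = 3/20*pi_S0 + 3/20*pi_S1 + 1/5*pi_S2 + 1/2*pi_S3 + 3/10*pi_S4
  pi_S1 = 1/5*pi_S0 + 1/4*pi_S1 + 1/20*pi_S2 + 3/20*pi_S3 + 3/20*pi_S4
  pi_S2 = 3/10*pi_S0 + 1/20*pi_S1 + 1/10*pi_S2 + 1/10*pi_S3 + 3/20*pi_S4
  pi_S3 = 1/5*pi_S0 + 9/20*pi_S1 + 1/2*pi_S2 + 1/10*pi_S3 + 3/20*pi_S4
  pi_S4 = 3/20*pi_S0 + 1/10*pi_S1 + 3/20*pi_S2 + 3/20*pi_S3 + 1/4*pi_S4
with normalization: pi_S0 + pi_S1 + pi_S2 + pi_S3 + pi_S4 = 1.

Using the first 4 balance equations plus normalization, the linear system A*pi = b is:
  [-17/20, 3/20, 1/5, 1/2, 3/10] . pi = 0
  [1/5, -3/4, 1/20, 3/20, 3/20] . pi = 0
  [3/10, 1/20, -9/10, 1/10, 3/20] . pi = 0
  [1/5, 9/20, 1/2, -9/10, 3/20] . pi = 0
  [1, 1, 1, 1, 1] . pi = 1

Solving yields:
  pi_S0 = 458/1695
  pi_S1 = 93/565
  pi_S2 = 521/3390
  pi_S3 = 287/1130
  pi_S4 = 89/565

Verification (pi * P):
  458/1695*3/20 + 93/565*3/20 + 521/3390*1/5 + 287/1130*1/2 + 89/565*3/10 = 458/1695 = pi_S0  (ok)
  458/1695*1/5 + 93/565*1/4 + 521/3390*1/20 + 287/1130*3/20 + 89/565*3/20 = 93/565 = pi_S1  (ok)
  458/1695*3/10 + 93/565*1/20 + 521/3390*1/10 + 287/1130*1/10 + 89/565*3/20 = 521/3390 = pi_S2  (ok)
  458/1695*1/5 + 93/565*9/20 + 521/3390*1/2 + 287/1130*1/10 + 89/565*3/20 = 287/1130 = pi_S3  (ok)
  458/1695*3/20 + 93/565*1/10 + 521/3390*3/20 + 287/1130*3/20 + 89/565*1/4 = 89/565 = pi_S4  (ok)

Answer: 458/1695 93/565 521/3390 287/1130 89/565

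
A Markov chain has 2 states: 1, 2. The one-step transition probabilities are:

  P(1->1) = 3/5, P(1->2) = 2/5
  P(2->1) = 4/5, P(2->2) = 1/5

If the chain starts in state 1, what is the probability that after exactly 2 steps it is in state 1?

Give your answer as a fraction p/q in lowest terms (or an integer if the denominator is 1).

Answer: 17/25

Derivation:
Computing P^2 by repeated multiplication:
P^1 =
  1: [3/5, 2/5]
  2: [4/5, 1/5]
P^2 =
  1: [17/25, 8/25]
  2: [16/25, 9/25]

(P^2)[1 -> 1] = 17/25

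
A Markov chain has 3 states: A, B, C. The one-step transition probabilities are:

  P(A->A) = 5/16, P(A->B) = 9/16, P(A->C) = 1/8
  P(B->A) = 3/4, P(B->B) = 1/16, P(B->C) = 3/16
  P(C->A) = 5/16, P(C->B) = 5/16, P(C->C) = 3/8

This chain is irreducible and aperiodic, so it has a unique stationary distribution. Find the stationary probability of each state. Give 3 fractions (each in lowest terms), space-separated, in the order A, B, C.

Answer: 135/292 25/73 57/292

Derivation:
The stationary distribution satisfies pi = pi * P, i.e.:
  pi_A = 5/16*pi_A + 3/4*pi_B + 5/16*pi_C
  pi_B = 9/16*pi_A + 1/16*pi_B + 5/16*pi_C
  pi_C = 1/8*pi_A + 3/16*pi_B + 3/8*pi_C
with normalization: pi_A + pi_B + pi_C = 1.

Using the first 2 balance equations plus normalization, the linear system A*pi = b is:
  [-11/16, 3/4, 5/16] . pi = 0
  [9/16, -15/16, 5/16] . pi = 0
  [1, 1, 1] . pi = 1

Solving yields:
  pi_A = 135/292
  pi_B = 25/73
  pi_C = 57/292

Verification (pi * P):
  135/292*5/16 + 25/73*3/4 + 57/292*5/16 = 135/292 = pi_A  (ok)
  135/292*9/16 + 25/73*1/16 + 57/292*5/16 = 25/73 = pi_B  (ok)
  135/292*1/8 + 25/73*3/16 + 57/292*3/8 = 57/292 = pi_C  (ok)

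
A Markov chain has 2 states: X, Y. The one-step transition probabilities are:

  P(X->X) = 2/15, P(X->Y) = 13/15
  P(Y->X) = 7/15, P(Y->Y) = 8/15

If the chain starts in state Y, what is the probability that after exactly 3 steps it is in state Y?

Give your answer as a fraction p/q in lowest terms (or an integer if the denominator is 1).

Computing P^3 by repeated multiplication:
P^1 =
  X: [2/15, 13/15]
  Y: [7/15, 8/15]
P^2 =
  X: [19/45, 26/45]
  Y: [14/45, 31/45]
P^3 =
  X: [44/135, 91/135]
  Y: [49/135, 86/135]

(P^3)[Y -> Y] = 86/135

Answer: 86/135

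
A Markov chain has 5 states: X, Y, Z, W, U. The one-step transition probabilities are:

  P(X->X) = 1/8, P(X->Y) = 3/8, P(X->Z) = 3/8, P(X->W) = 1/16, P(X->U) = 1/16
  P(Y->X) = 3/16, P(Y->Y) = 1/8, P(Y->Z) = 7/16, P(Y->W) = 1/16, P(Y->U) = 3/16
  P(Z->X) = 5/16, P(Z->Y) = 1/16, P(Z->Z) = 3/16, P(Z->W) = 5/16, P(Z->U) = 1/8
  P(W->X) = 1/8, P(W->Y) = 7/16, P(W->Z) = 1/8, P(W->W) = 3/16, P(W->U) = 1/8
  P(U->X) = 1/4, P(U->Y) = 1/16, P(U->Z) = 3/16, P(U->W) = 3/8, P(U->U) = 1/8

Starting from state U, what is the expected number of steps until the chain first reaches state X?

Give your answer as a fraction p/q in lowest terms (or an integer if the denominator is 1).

Let h_i = expected steps to first reach X from state i.
Boundary: h_X = 0.
First-step equations for the other states:
  h_Y = 1 + 3/16*h_X + 1/8*h_Y + 7/16*h_Z + 1/16*h_W + 3/16*h_U
  h_Z = 1 + 5/16*h_X + 1/16*h_Y + 3/16*h_Z + 5/16*h_W + 1/8*h_U
  h_W = 1 + 1/8*h_X + 7/16*h_Y + 1/8*h_Z + 3/16*h_W + 1/8*h_U
  h_U = 1 + 1/4*h_X + 1/16*h_Y + 3/16*h_Z + 3/8*h_W + 1/8*h_U

Substituting h_X = 0 and rearranging gives the linear system (I - Q) h = 1:
  [7/8, -7/16, -1/16, -3/16] . (h_Y, h_Z, h_W, h_U) = 1
  [-1/16, 13/16, -5/16, -1/8] . (h_Y, h_Z, h_W, h_U) = 1
  [-7/16, -1/8, 13/16, -1/8] . (h_Y, h_Z, h_W, h_U) = 1
  [-1/16, -3/16, -3/8, 7/8] . (h_Y, h_Z, h_W, h_U) = 1

Solving yields:
  h_Y = 3024/659
  h_Z = 2784/659
  h_W = 3328/659
  h_U = 2992/659

Starting state is U, so the expected hitting time is h_U = 2992/659.

Answer: 2992/659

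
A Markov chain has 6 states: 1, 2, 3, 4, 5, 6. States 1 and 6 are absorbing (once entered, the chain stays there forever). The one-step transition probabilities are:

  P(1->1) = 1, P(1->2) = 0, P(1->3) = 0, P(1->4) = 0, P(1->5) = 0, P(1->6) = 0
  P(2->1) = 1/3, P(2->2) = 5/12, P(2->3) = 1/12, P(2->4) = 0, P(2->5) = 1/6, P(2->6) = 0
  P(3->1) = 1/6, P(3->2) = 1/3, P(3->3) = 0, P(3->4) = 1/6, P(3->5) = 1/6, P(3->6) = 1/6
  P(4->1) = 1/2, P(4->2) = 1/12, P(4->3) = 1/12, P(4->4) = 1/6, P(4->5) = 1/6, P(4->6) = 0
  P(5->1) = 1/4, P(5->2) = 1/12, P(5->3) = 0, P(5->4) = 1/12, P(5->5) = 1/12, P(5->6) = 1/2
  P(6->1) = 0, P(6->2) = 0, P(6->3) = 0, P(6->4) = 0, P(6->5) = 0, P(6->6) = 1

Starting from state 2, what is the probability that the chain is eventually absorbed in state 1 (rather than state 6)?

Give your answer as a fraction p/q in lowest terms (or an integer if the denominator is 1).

Let a_i = P(absorbed in 1 | start in state i).
Boundary conditions: a_1 = 1, a_6 = 0.
For each transient state i, a_i = sum_j P(i->j) * a_j:
  a_2 = 1/3*a_1 + 5/12*a_2 + 1/12*a_3 + 0*a_4 + 1/6*a_5 + 0*a_6
  a_3 = 1/6*a_1 + 1/3*a_2 + 0*a_3 + 1/6*a_4 + 1/6*a_5 + 1/6*a_6
  a_4 = 1/2*a_1 + 1/12*a_2 + 1/12*a_3 + 1/6*a_4 + 1/6*a_5 + 0*a_6
  a_5 = 1/4*a_1 + 1/12*a_2 + 0*a_3 + 1/12*a_4 + 1/12*a_5 + 1/2*a_6

Substituting a_1 = 1 and a_6 = 0, rearrange to (I - Q) a = r where r[i] = P(i -> 1):
  [7/12, -1/12, 0, -1/6] . (a_2, a_3, a_4, a_5) = 1/3
  [-1/3, 1, -1/6, -1/6] . (a_2, a_3, a_4, a_5) = 1/6
  [-1/12, -1/12, 5/6, -1/6] . (a_2, a_3, a_4, a_5) = 1/2
  [-1/12, 0, -1/12, 11/12] . (a_2, a_3, a_4, a_5) = 1/4

Solving yields:
  a_2 = 1594/2039
  a_3 = 1294/2039
  a_4 = 1683/2039
  a_5 = 854/2039

Starting state is 2, so the absorption probability is a_2 = 1594/2039.

Answer: 1594/2039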